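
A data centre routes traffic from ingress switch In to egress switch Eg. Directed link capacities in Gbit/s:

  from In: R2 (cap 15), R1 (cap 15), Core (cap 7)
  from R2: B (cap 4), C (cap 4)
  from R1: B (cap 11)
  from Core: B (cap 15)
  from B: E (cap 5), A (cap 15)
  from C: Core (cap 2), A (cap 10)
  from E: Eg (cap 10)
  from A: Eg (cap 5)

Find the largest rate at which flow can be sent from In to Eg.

10

Augment In→R2→B→E→Eg: bottleneck 4, flow now 4.
Augment In→R2→C→A→Eg: bottleneck 4, flow now 8.
Augment In→R1→B→E→Eg: bottleneck 1, flow now 9.
Augment In→R1→B→A→Eg: bottleneck 1, flow now 10.
No augmenting path remains; maximum flow = 10.
In the residual graph, reachable from In: {In, R2, R1, Core, B, C, A}.
Min-cut edges: B→E (5), A→Eg (5); capacity 5 + 5 = 10.
This cut is saturated, so no flow can exceed 10.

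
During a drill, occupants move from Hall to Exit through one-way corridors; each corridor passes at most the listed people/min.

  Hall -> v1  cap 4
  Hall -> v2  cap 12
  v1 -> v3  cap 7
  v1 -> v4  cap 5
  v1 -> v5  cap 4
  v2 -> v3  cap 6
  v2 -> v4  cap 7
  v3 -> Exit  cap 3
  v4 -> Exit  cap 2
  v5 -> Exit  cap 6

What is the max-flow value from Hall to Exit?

Augment Hall→v1→v3→Exit: bottleneck 3, flow now 3.
Augment Hall→v1→v4→Exit: bottleneck 1, flow now 4.
Augment Hall→v2→v4→Exit: bottleneck 1, flow now 5.
Augment Hall→v2→v3→v1→v5→Exit: bottleneck 3, flow now 8. (uses reverse residual edge)
Augment Hall→v2→v4→v1→v5→Exit: bottleneck 1, flow now 9. (uses reverse residual edge)
No augmenting path remains; maximum flow = 9.
In the residual graph, reachable from Hall: {Hall, v2, v3, v4}.
Min-cut edges: Hall→v1 (4), v3→Exit (3), v4→Exit (2); capacity 4 + 3 + 2 = 9.
This cut is saturated, so no flow can exceed 9.

9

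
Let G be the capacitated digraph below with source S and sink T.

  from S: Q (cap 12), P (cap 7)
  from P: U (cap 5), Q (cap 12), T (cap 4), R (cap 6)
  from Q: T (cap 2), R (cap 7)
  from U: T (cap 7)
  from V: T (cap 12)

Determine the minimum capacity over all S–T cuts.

9

Augment S→P→T: bottleneck 4, flow now 4.
Augment S→Q→T: bottleneck 2, flow now 6.
Augment S→P→U→T: bottleneck 3, flow now 9.
No augmenting path remains; maximum flow = 9.
By max-flow min-cut, the minimum cut capacity equals the max flow.
In the residual graph, reachable from S: {S, Q, R}.
Min-cut edges: S→P (7), Q→T (2); capacity 7 + 2 = 9.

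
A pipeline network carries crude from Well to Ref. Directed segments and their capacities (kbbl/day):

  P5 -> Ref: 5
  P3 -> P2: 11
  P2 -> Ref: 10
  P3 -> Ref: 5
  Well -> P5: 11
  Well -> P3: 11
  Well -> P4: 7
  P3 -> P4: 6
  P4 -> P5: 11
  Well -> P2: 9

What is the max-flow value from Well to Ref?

20

Augment Well→P3→Ref: bottleneck 5, flow now 5.
Augment Well→P2→Ref: bottleneck 9, flow now 14.
Augment Well→P5→Ref: bottleneck 5, flow now 19.
Augment Well→P3→P2→Ref: bottleneck 1, flow now 20.
No augmenting path remains; maximum flow = 20.
In the residual graph, reachable from Well: {Well, P3, P4, P2, P5}.
Min-cut edges: P3→Ref (5), P2→Ref (10), P5→Ref (5); capacity 5 + 10 + 5 = 20.
This cut is saturated, so no flow can exceed 20.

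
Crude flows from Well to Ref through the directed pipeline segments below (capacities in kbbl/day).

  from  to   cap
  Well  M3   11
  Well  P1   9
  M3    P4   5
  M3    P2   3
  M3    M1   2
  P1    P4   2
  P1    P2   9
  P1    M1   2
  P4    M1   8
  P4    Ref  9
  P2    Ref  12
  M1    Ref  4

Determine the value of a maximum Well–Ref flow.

19

Augment Well→M3→P4→Ref: bottleneck 5, flow now 5.
Augment Well→M3→P2→Ref: bottleneck 3, flow now 8.
Augment Well→M3→M1→Ref: bottleneck 2, flow now 10.
Augment Well→P1→P4→Ref: bottleneck 2, flow now 12.
Augment Well→P1→P2→Ref: bottleneck 7, flow now 19.
No augmenting path remains; maximum flow = 19.
In the residual graph, reachable from Well: {Well, M3}.
Min-cut edges: Well→P1 (9), M3→P4 (5), M3→P2 (3), M3→M1 (2); capacity 9 + 5 + 3 + 2 = 19.
This cut is saturated, so no flow can exceed 19.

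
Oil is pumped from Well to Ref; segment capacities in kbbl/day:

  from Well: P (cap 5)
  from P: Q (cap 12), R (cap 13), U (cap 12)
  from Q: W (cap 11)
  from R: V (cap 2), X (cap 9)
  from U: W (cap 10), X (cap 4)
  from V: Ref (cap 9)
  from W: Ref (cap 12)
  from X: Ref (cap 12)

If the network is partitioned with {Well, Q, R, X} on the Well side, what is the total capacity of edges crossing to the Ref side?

Edges leaving {Well, Q, R, X}: Well→P (5), Q→W (11), R→V (2), X→Ref (12).
Cut capacity = 5 + 11 + 2 + 12 = 30.

30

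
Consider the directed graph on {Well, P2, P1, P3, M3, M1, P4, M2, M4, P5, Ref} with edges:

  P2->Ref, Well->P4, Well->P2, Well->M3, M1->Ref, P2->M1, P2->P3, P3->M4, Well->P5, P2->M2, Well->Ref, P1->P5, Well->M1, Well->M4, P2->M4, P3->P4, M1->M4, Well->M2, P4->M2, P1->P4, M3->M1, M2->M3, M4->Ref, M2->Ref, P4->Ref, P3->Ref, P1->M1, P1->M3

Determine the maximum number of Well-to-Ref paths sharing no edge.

Assign every edge capacity 1; by Menger, the answer equals the max flow.
Path Well→Ref (+1); total 1.
Path Well→P2→Ref (+1); total 2.
Path Well→M1→Ref (+1); total 3.
Path Well→P4→Ref (+1); total 4.
Path Well→M2→Ref (+1); total 5.
Path Well→M4→Ref (+1); total 6.
No residual Well→Ref path; max flow = 6.
Certifying cut of size 6: {M1→Ref, M4→Ref, Well→M2, Well→P2, Well→P4, Well→Ref}.

6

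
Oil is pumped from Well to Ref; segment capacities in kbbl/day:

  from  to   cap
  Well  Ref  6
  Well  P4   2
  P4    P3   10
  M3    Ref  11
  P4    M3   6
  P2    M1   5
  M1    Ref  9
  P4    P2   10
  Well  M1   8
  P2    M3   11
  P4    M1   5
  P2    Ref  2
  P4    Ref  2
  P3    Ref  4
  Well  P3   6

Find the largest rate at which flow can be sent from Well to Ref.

Augment Well→Ref: bottleneck 6, flow now 6.
Augment Well→P4→Ref: bottleneck 2, flow now 8.
Augment Well→M1→Ref: bottleneck 8, flow now 16.
Augment Well→P3→Ref: bottleneck 4, flow now 20.
No augmenting path remains; maximum flow = 20.
In the residual graph, reachable from Well: {Well, P3}.
Min-cut edges: Well→P4 (2), Well→M1 (8), Well→Ref (6), P3→Ref (4); capacity 2 + 8 + 6 + 4 = 20.
This cut is saturated, so no flow can exceed 20.

20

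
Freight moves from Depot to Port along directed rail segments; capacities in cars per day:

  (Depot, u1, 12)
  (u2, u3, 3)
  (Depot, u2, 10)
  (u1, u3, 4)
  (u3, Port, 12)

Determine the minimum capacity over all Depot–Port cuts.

Augment Depot→u1→u3→Port: bottleneck 4, flow now 4.
Augment Depot→u2→u3→Port: bottleneck 3, flow now 7.
No augmenting path remains; maximum flow = 7.
By max-flow min-cut, the minimum cut capacity equals the max flow.
In the residual graph, reachable from Depot: {Depot, u1, u2}.
Min-cut edges: u1→u3 (4), u2→u3 (3); capacity 4 + 3 = 7.

7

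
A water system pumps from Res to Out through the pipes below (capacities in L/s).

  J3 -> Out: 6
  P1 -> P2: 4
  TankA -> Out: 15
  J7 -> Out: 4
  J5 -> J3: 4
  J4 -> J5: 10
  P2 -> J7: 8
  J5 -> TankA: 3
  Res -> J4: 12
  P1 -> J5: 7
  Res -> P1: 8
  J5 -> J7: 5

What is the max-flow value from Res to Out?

11

Augment Res→J4→J5→J3→Out: bottleneck 4, flow now 4.
Augment Res→J4→J5→TankA→Out: bottleneck 3, flow now 7.
Augment Res→J4→J5→J7→Out: bottleneck 3, flow now 10.
Augment Res→P1→J5→J7→Out: bottleneck 1, flow now 11.
No augmenting path remains; maximum flow = 11.
In the residual graph, reachable from Res: {Res, J4, P1, J5, P2, J7}.
Min-cut edges: J5→J3 (4), J5→TankA (3), J7→Out (4); capacity 4 + 3 + 4 = 11.
This cut is saturated, so no flow can exceed 11.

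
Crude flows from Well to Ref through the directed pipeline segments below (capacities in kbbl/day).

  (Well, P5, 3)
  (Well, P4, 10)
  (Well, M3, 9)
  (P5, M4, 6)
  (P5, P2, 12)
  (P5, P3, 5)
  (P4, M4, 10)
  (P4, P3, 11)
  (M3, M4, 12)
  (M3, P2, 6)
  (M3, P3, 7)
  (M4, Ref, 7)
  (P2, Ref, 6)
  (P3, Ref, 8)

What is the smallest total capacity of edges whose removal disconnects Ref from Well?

Augment Well→P5→M4→Ref: bottleneck 3, flow now 3.
Augment Well→P4→M4→Ref: bottleneck 4, flow now 7.
Augment Well→P4→P3→Ref: bottleneck 6, flow now 13.
Augment Well→M3→P2→Ref: bottleneck 6, flow now 19.
Augment Well→M3→P3→Ref: bottleneck 2, flow now 21.
No augmenting path remains; maximum flow = 21.
By max-flow min-cut, the minimum cut capacity equals the max flow.
In the residual graph, reachable from Well: {Well, P5, P4, M3, M4, P2, P3}.
Min-cut edges: M4→Ref (7), P2→Ref (6), P3→Ref (8); capacity 7 + 6 + 8 = 21.

21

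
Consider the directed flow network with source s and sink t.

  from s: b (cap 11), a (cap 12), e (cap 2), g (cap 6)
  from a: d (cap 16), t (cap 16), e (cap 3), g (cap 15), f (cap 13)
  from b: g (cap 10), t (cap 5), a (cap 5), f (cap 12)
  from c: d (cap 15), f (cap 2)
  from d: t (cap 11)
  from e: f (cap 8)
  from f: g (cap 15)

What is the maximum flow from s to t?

Augment s→a→t: bottleneck 12, flow now 12.
Augment s→b→t: bottleneck 5, flow now 17.
Augment s→b→a→t: bottleneck 4, flow now 21.
Augment s→b→a→d→t: bottleneck 1, flow now 22.
No augmenting path remains; maximum flow = 22.
In the residual graph, reachable from s: {s, b, e, f, g}.
Min-cut edges: s→a (12), b→a (5), b→t (5); capacity 12 + 5 + 5 = 22.
This cut is saturated, so no flow can exceed 22.

22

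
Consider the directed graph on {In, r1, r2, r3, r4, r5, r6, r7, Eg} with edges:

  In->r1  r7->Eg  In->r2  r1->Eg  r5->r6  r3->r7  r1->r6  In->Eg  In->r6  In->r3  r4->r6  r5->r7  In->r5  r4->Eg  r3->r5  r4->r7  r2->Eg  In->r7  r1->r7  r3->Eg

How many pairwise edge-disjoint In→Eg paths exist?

5

Assign every edge capacity 1; by Menger, the answer equals the max flow.
Path In→Eg (+1); total 1.
Path In→r1→Eg (+1); total 2.
Path In→r2→Eg (+1); total 3.
Path In→r3→Eg (+1); total 4.
Path In→r7→Eg (+1); total 5.
No residual In→Eg path; max flow = 5.
Certifying cut of size 5: {In→Eg, In→r1, In→r2, In→r3, r7→Eg}.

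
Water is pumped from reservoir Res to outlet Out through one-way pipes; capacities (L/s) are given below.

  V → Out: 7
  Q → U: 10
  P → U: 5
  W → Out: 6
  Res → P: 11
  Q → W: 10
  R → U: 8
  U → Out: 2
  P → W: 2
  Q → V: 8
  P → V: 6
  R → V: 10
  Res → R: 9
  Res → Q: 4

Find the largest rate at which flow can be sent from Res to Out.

15

Augment Res→P→U→Out: bottleneck 2, flow now 2.
Augment Res→P→V→Out: bottleneck 6, flow now 8.
Augment Res→P→W→Out: bottleneck 2, flow now 10.
Augment Res→Q→V→Out: bottleneck 1, flow now 11.
Augment Res→Q→W→Out: bottleneck 3, flow now 14.
Augment Res→R→V→Q→W→Out: bottleneck 1, flow now 15. (uses reverse residual edge)
No augmenting path remains; maximum flow = 15.
In the residual graph, reachable from Res: {Res, P, R, U, V}.
Min-cut edges: Res→Q (4), P→W (2), U→Out (2), V→Out (7); capacity 4 + 2 + 2 + 7 = 15.
This cut is saturated, so no flow can exceed 15.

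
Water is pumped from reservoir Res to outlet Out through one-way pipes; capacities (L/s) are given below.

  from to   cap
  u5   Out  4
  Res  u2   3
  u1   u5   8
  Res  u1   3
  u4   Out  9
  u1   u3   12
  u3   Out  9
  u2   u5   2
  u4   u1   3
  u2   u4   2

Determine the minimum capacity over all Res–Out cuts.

6

Augment Res→u1→u3→Out: bottleneck 3, flow now 3.
Augment Res→u2→u4→Out: bottleneck 2, flow now 5.
Augment Res→u2→u5→Out: bottleneck 1, flow now 6.
No augmenting path remains; maximum flow = 6.
By max-flow min-cut, the minimum cut capacity equals the max flow.
In the residual graph, reachable from Res: {Res}.
Min-cut edges: Res→u1 (3), Res→u2 (3); capacity 3 + 3 = 6.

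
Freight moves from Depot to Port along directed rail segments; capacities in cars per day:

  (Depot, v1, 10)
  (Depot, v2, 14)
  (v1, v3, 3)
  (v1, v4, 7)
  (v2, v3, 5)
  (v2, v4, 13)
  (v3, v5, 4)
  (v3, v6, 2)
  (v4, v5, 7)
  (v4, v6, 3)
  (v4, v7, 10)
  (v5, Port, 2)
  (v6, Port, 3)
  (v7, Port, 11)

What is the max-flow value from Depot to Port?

15

Augment Depot→v1→v3→v5→Port: bottleneck 2, flow now 2.
Augment Depot→v1→v3→v6→Port: bottleneck 1, flow now 3.
Augment Depot→v1→v4→v6→Port: bottleneck 2, flow now 5.
Augment Depot→v1→v4→v7→Port: bottleneck 5, flow now 10.
Augment Depot→v2→v4→v7→Port: bottleneck 5, flow now 15.
No augmenting path remains; maximum flow = 15.
In the residual graph, reachable from Depot: {Depot, v1, v2, v3, v4, v5, v6}.
Min-cut edges: v4→v7 (10), v5→Port (2), v6→Port (3); capacity 10 + 2 + 3 = 15.
This cut is saturated, so no flow can exceed 15.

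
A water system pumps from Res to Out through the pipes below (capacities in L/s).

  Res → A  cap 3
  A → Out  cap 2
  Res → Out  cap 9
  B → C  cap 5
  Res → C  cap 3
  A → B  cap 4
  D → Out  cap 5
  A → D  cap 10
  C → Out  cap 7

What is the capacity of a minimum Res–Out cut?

15

Augment Res→Out: bottleneck 9, flow now 9.
Augment Res→A→Out: bottleneck 2, flow now 11.
Augment Res→C→Out: bottleneck 3, flow now 14.
Augment Res→A→D→Out: bottleneck 1, flow now 15.
No augmenting path remains; maximum flow = 15.
By max-flow min-cut, the minimum cut capacity equals the max flow.
In the residual graph, reachable from Res: {Res}.
Min-cut edges: Res→A (3), Res→C (3), Res→Out (9); capacity 3 + 3 + 9 = 15.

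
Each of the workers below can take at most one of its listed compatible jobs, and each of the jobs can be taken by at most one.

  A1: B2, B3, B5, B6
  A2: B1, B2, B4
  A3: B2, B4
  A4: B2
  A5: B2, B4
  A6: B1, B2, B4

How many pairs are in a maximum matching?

4

Unit-capacity flow: source→left, listed edges, right→sink; max matching = max flow.
Augmenting path A1→B2 (+1); matched 1.
Augmenting path A2→B1 (+1); matched 2.
Augmenting path A3→B4 (+1); matched 3.
Augmenting path A4→B2→A1→B3 (+1); matched 4.
No augmenting path remains; maximum matching = 4.
König certificate: {A1, B1, B2, B4} is a vertex cover of size 4 (every listed pair touches it), so no matching can be larger.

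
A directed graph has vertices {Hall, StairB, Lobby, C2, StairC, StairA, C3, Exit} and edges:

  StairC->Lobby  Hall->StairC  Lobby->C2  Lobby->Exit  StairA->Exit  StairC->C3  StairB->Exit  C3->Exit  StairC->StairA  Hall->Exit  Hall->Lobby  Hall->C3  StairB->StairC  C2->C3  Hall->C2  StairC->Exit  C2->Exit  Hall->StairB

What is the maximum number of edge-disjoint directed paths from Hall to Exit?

6

Assign every edge capacity 1; by Menger, the answer equals the max flow.
Path Hall→Exit (+1); total 1.
Path Hall→StairB→Exit (+1); total 2.
Path Hall→Lobby→Exit (+1); total 3.
Path Hall→C2→Exit (+1); total 4.
Path Hall→StairC→Exit (+1); total 5.
Path Hall→C3→Exit (+1); total 6.
No residual Hall→Exit path; max flow = 6.
Certifying cut of size 6: {Hall→C2, Hall→C3, Hall→Exit, Hall→Lobby, Hall→StairB, Hall→StairC}.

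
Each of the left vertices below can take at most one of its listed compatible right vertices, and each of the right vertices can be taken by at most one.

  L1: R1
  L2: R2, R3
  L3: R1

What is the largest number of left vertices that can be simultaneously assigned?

2

Unit-capacity flow: source→left, listed edges, right→sink; max matching = max flow.
Augmenting path L1→R1 (+1); matched 1.
Augmenting path L2→R2 (+1); matched 2.
No augmenting path remains; maximum matching = 2.
König certificate: {L2, R1} is a vertex cover of size 2 (every listed pair touches it), so no matching can be larger.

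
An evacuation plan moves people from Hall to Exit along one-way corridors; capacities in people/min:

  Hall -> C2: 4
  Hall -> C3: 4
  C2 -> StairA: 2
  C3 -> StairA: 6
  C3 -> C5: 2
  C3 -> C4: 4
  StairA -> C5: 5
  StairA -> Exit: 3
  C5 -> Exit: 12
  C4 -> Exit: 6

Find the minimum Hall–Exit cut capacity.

Augment Hall→C2→StairA→Exit: bottleneck 2, flow now 2.
Augment Hall→C3→StairA→Exit: bottleneck 1, flow now 3.
Augment Hall→C3→C5→Exit: bottleneck 2, flow now 5.
Augment Hall→C3→C4→Exit: bottleneck 1, flow now 6.
No augmenting path remains; maximum flow = 6.
By max-flow min-cut, the minimum cut capacity equals the max flow.
In the residual graph, reachable from Hall: {Hall, C2}.
Min-cut edges: Hall→C3 (4), C2→StairA (2); capacity 4 + 2 = 6.

6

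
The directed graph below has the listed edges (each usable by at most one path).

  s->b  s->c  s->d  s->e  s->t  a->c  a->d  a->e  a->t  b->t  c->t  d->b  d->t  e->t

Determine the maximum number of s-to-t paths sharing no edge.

5

Assign every edge capacity 1; by Menger, the answer equals the max flow.
Path s→t (+1); total 1.
Path s→b→t (+1); total 2.
Path s→c→t (+1); total 3.
Path s→d→t (+1); total 4.
Path s→e→t (+1); total 5.
No residual s→t path; max flow = 5.
Certifying cut of size 5: {s→b, s→c, s→d, s→e, s→t}.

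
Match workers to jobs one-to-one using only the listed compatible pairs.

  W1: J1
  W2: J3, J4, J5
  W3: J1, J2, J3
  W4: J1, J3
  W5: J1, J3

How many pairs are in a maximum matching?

Unit-capacity flow: source→left, listed edges, right→sink; max matching = max flow.
Augmenting path W1→J1 (+1); matched 1.
Augmenting path W2→J3 (+1); matched 2.
Augmenting path W3→J2 (+1); matched 3.
Augmenting path W4→J3→W2→J4 (+1); matched 4.
No augmenting path remains; maximum matching = 4.
König certificate: {W2, W3, J1, J3} is a vertex cover of size 4 (every listed pair touches it), so no matching can be larger.

4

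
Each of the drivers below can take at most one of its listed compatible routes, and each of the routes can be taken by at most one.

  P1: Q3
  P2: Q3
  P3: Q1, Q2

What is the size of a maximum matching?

2

Unit-capacity flow: source→left, listed edges, right→sink; max matching = max flow.
Augmenting path P1→Q3 (+1); matched 1.
Augmenting path P3→Q1 (+1); matched 2.
No augmenting path remains; maximum matching = 2.
König certificate: {P3, Q3} is a vertex cover of size 2 (every listed pair touches it), so no matching can be larger.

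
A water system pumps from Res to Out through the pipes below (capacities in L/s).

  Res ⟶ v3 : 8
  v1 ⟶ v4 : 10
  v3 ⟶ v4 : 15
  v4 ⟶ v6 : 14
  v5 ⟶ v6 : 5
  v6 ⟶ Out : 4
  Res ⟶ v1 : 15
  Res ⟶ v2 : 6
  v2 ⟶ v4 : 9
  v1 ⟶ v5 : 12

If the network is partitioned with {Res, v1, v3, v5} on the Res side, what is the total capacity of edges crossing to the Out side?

36

Edges leaving {Res, v1, v3, v5}: Res→v2 (6), v1→v4 (10), v3→v4 (15), v5→v6 (5).
Cut capacity = 6 + 10 + 15 + 5 = 36.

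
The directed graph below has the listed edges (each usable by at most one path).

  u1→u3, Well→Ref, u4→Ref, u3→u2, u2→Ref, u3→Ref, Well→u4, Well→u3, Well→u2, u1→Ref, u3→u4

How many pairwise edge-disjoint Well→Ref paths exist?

4

Assign every edge capacity 1; by Menger, the answer equals the max flow.
Path Well→Ref (+1); total 1.
Path Well→u2→Ref (+1); total 2.
Path Well→u3→Ref (+1); total 3.
Path Well→u4→Ref (+1); total 4.
No residual Well→Ref path; max flow = 4.
Certifying cut of size 4: {Well→Ref, Well→u2, Well→u3, Well→u4}.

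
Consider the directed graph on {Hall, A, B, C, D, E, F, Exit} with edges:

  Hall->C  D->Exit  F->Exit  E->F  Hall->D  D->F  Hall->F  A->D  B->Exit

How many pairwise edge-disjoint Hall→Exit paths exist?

Assign every edge capacity 1; by Menger, the answer equals the max flow.
Path Hall→D→Exit (+1); total 1.
Path Hall→F→Exit (+1); total 2.
No residual Hall→Exit path; max flow = 2.
Certifying cut of size 2: {Hall→D, Hall→F}.

2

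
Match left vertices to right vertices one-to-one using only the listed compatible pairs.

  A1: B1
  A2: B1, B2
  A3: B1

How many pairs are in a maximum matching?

Unit-capacity flow: source→left, listed edges, right→sink; max matching = max flow.
Augmenting path A1→B1 (+1); matched 1.
Augmenting path A2→B2 (+1); matched 2.
No augmenting path remains; maximum matching = 2.
König certificate: {A2, B1} is a vertex cover of size 2 (every listed pair touches it), so no matching can be larger.

2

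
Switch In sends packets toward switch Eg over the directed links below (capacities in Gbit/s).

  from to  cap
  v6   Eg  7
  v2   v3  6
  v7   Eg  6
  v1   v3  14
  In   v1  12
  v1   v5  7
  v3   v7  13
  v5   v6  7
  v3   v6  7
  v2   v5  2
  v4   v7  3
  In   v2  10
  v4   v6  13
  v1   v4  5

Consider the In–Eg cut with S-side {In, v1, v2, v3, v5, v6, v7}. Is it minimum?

Given cut capacity: 5 + 7 + 6 = 18.
Augment In→v1→v3→v6→Eg: bottleneck 7, flow now 7.
Augment In→v1→v3→v7→Eg: bottleneck 5, flow now 12.
Augment In→v2→v3→v7→Eg: bottleneck 1, flow now 13.
No augmenting path remains; maximum flow = 13.
In the residual graph, reachable from In: {In, v1, v2, v3, v4, v5, v6, v7}.
Min-cut edges: v6→Eg (7), v7→Eg (6); capacity 7 + 6 = 13.
Cut capacity 18 exceeds the max flow 13, so it is not minimum.

No — its capacity is 18, but the minimum cut has capacity 13.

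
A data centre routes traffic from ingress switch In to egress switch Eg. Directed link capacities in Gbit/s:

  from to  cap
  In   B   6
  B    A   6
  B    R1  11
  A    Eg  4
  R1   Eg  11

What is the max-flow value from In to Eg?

Augment In→B→A→Eg: bottleneck 4, flow now 4.
Augment In→B→R1→Eg: bottleneck 2, flow now 6.
No augmenting path remains; maximum flow = 6.
In the residual graph, reachable from In: {In}.
Min-cut edges: In→B (6); capacity 6 = 6.
This cut is saturated, so no flow can exceed 6.

6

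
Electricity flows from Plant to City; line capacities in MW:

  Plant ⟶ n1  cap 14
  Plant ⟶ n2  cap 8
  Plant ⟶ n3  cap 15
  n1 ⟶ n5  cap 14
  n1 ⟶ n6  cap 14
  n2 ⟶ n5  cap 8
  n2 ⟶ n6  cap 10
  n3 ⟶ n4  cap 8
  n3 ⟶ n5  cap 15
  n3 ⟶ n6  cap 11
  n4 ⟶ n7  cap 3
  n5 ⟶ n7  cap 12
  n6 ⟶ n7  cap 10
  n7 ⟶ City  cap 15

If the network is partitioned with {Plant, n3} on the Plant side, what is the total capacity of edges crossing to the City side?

56

Edges leaving {Plant, n3}: Plant→n1 (14), Plant→n2 (8), n3→n4 (8), n3→n5 (15), n3→n6 (11).
Cut capacity = 14 + 8 + 8 + 15 + 11 = 56.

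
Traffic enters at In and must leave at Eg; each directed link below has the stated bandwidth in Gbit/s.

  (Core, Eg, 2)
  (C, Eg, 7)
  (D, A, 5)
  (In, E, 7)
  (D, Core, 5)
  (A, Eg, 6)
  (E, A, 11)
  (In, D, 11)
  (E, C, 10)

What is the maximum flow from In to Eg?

14

Augment In→D→A→Eg: bottleneck 5, flow now 5.
Augment In→D→Core→Eg: bottleneck 2, flow now 7.
Augment In→E→C→Eg: bottleneck 7, flow now 14.
No augmenting path remains; maximum flow = 14.
In the residual graph, reachable from In: {In, D, Core}.
Min-cut edges: In→E (7), D→A (5), Core→Eg (2); capacity 7 + 5 + 2 = 14.
This cut is saturated, so no flow can exceed 14.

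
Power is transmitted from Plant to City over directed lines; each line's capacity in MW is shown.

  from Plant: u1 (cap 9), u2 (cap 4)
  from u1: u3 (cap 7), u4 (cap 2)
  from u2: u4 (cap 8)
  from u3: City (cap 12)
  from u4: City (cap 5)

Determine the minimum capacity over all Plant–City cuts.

Augment Plant→u1→u3→City: bottleneck 7, flow now 7.
Augment Plant→u1→u4→City: bottleneck 2, flow now 9.
Augment Plant→u2→u4→City: bottleneck 3, flow now 12.
No augmenting path remains; maximum flow = 12.
By max-flow min-cut, the minimum cut capacity equals the max flow.
In the residual graph, reachable from Plant: {Plant, u1, u2, u4}.
Min-cut edges: u1→u3 (7), u4→City (5); capacity 7 + 5 = 12.

12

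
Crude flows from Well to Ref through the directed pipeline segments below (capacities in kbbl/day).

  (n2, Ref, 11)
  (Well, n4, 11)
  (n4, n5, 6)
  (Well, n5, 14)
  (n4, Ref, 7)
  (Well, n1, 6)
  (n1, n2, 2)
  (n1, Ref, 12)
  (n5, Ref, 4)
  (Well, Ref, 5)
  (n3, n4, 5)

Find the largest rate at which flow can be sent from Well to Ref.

Augment Well→Ref: bottleneck 5, flow now 5.
Augment Well→n1→Ref: bottleneck 6, flow now 11.
Augment Well→n4→Ref: bottleneck 7, flow now 18.
Augment Well→n5→Ref: bottleneck 4, flow now 22.
No augmenting path remains; maximum flow = 22.
In the residual graph, reachable from Well: {Well, n4, n5}.
Min-cut edges: Well→n1 (6), Well→Ref (5), n4→Ref (7), n5→Ref (4); capacity 6 + 5 + 7 + 4 = 22.
This cut is saturated, so no flow can exceed 22.

22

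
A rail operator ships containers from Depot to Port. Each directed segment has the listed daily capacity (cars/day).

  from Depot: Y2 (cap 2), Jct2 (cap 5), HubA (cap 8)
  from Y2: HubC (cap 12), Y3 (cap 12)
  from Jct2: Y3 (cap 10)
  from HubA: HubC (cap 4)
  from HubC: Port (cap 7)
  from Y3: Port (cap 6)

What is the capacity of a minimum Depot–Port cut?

Augment Depot→Y2→HubC→Port: bottleneck 2, flow now 2.
Augment Depot→Jct2→Y3→Port: bottleneck 5, flow now 7.
Augment Depot→HubA→HubC→Port: bottleneck 4, flow now 11.
No augmenting path remains; maximum flow = 11.
By max-flow min-cut, the minimum cut capacity equals the max flow.
In the residual graph, reachable from Depot: {Depot, HubA}.
Min-cut edges: Depot→Y2 (2), Depot→Jct2 (5), HubA→HubC (4); capacity 2 + 5 + 4 = 11.

11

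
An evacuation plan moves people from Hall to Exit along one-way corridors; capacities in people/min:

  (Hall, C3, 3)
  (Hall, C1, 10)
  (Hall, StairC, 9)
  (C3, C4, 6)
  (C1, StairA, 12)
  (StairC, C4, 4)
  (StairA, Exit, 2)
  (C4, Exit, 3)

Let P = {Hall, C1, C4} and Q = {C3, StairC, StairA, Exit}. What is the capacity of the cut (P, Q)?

27

Edges leaving {Hall, C1, C4}: Hall→C3 (3), Hall→StairC (9), C1→StairA (12), C4→Exit (3).
Cut capacity = 3 + 9 + 12 + 3 = 27.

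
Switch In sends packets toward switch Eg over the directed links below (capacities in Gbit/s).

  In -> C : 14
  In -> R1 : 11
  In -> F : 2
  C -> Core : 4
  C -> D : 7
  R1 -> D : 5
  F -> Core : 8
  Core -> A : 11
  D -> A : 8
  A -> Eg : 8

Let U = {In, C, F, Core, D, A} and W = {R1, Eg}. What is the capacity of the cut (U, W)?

Edges leaving {In, C, F, Core, D, A}: In→R1 (11), A→Eg (8).
Cut capacity = 11 + 8 = 19.

19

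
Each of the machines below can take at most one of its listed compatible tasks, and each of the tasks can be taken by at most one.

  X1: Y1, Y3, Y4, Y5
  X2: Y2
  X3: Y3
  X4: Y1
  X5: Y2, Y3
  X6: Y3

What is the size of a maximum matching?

4

Unit-capacity flow: source→left, listed edges, right→sink; max matching = max flow.
Augmenting path X1→Y1 (+1); matched 1.
Augmenting path X2→Y2 (+1); matched 2.
Augmenting path X3→Y3 (+1); matched 3.
Augmenting path X4→Y1→X1→Y4 (+1); matched 4.
No augmenting path remains; maximum matching = 4.
König certificate: {X1, X4, Y2, Y3} is a vertex cover of size 4 (every listed pair touches it), so no matching can be larger.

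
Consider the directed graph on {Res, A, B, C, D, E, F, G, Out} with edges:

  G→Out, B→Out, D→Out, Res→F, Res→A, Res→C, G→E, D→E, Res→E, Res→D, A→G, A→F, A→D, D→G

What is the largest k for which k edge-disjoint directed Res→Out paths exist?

Assign every edge capacity 1; by Menger, the answer equals the max flow.
Path Res→D→Out (+1); total 1.
Path Res→A→G→Out (+1); total 2.
No residual Res→Out path; max flow = 2.
Certifying cut of size 2: {Res→A, Res→D}.

2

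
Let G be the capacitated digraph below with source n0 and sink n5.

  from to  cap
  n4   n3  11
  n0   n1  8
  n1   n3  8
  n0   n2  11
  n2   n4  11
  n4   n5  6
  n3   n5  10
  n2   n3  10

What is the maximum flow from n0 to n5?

16

Augment n0→n1→n3→n5: bottleneck 8, flow now 8.
Augment n0→n2→n3→n5: bottleneck 2, flow now 10.
Augment n0→n2→n4→n5: bottleneck 6, flow now 16.
No augmenting path remains; maximum flow = 16.
In the residual graph, reachable from n0: {n0, n1, n2, n3, n4}.
Min-cut edges: n3→n5 (10), n4→n5 (6); capacity 10 + 6 = 16.
This cut is saturated, so no flow can exceed 16.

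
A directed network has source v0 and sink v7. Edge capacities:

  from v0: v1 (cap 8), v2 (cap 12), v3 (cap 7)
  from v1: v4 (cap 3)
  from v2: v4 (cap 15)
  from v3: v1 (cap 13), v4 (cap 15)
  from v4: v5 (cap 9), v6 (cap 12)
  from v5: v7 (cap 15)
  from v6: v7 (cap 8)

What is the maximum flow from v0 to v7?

Augment v0→v1→v4→v5→v7: bottleneck 3, flow now 3.
Augment v0→v2→v4→v5→v7: bottleneck 6, flow now 9.
Augment v0→v2→v4→v6→v7: bottleneck 6, flow now 15.
Augment v0→v3→v4→v6→v7: bottleneck 2, flow now 17.
No augmenting path remains; maximum flow = 17.
In the residual graph, reachable from v0: {v0, v1, v2, v3, v4, v6}.
Min-cut edges: v4→v5 (9), v6→v7 (8); capacity 9 + 8 = 17.
This cut is saturated, so no flow can exceed 17.

17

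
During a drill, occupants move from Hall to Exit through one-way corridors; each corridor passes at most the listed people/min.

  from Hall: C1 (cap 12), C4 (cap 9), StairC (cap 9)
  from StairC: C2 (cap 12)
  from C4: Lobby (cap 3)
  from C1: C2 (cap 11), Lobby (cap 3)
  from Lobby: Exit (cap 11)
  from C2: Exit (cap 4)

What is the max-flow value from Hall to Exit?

Augment Hall→StairC→C2→Exit: bottleneck 4, flow now 4.
Augment Hall→C4→Lobby→Exit: bottleneck 3, flow now 7.
Augment Hall→C1→Lobby→Exit: bottleneck 3, flow now 10.
No augmenting path remains; maximum flow = 10.
In the residual graph, reachable from Hall: {Hall, StairC, C4, C1, C2}.
Min-cut edges: C4→Lobby (3), C1→Lobby (3), C2→Exit (4); capacity 3 + 3 + 4 = 10.
This cut is saturated, so no flow can exceed 10.

10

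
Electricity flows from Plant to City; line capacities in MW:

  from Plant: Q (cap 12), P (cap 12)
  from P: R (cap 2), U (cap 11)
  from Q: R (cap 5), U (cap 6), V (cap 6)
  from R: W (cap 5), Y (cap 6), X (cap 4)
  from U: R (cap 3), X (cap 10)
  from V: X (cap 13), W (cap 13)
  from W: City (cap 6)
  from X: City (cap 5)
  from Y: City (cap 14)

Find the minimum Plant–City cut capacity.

Augment Plant→P→R→W→City: bottleneck 2, flow now 2.
Augment Plant→P→U→X→City: bottleneck 5, flow now 7.
Augment Plant→Q→R→W→City: bottleneck 3, flow now 10.
Augment Plant→Q→R→Y→City: bottleneck 2, flow now 12.
Augment Plant→Q→V→W→City: bottleneck 1, flow now 13.
Augment Plant→P→U→R→Y→City: bottleneck 3, flow now 16.
Augment Plant→Q→V→W→R→Y→City: bottleneck 1, flow now 17. (uses reverse residual edge)
No augmenting path remains; maximum flow = 17.
By max-flow min-cut, the minimum cut capacity equals the max flow.
In the residual graph, reachable from Plant: {Plant, P, Q, R, U, V, W, X}.
Min-cut edges: R→Y (6), W→City (6), X→City (5); capacity 6 + 6 + 5 = 17.

17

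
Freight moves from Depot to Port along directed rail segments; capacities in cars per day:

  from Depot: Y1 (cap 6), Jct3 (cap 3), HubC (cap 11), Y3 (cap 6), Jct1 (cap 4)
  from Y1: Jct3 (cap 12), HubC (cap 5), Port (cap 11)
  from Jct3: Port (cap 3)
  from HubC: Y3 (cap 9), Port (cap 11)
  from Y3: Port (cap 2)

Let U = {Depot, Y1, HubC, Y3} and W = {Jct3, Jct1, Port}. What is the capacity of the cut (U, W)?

43

Edges leaving {Depot, Y1, HubC, Y3}: Depot→Jct3 (3), Depot→Jct1 (4), Y1→Jct3 (12), Y1→Port (11), HubC→Port (11), Y3→Port (2).
Cut capacity = 3 + 4 + 12 + 11 + 11 + 2 = 43.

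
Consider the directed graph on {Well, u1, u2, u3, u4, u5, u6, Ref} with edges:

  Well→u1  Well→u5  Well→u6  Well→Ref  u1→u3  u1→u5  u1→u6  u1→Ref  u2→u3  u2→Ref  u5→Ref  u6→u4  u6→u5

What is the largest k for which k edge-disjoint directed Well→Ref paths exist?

Assign every edge capacity 1; by Menger, the answer equals the max flow.
Path Well→Ref (+1); total 1.
Path Well→u1→Ref (+1); total 2.
Path Well→u5→Ref (+1); total 3.
No residual Well→Ref path; max flow = 3.
Certifying cut of size 3: {Well→Ref, Well→u1, u5→Ref}.

3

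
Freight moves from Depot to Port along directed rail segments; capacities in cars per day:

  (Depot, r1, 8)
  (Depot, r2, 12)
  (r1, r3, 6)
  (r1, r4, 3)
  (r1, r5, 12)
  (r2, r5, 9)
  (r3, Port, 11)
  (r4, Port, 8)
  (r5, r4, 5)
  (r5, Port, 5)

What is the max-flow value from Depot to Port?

Augment Depot→r1→r3→Port: bottleneck 6, flow now 6.
Augment Depot→r1→r4→Port: bottleneck 2, flow now 8.
Augment Depot→r2→r5→Port: bottleneck 5, flow now 13.
Augment Depot→r2→r5→r4→Port: bottleneck 4, flow now 17.
No augmenting path remains; maximum flow = 17.
In the residual graph, reachable from Depot: {Depot, r2}.
Min-cut edges: Depot→r1 (8), r2→r5 (9); capacity 8 + 9 = 17.
This cut is saturated, so no flow can exceed 17.

17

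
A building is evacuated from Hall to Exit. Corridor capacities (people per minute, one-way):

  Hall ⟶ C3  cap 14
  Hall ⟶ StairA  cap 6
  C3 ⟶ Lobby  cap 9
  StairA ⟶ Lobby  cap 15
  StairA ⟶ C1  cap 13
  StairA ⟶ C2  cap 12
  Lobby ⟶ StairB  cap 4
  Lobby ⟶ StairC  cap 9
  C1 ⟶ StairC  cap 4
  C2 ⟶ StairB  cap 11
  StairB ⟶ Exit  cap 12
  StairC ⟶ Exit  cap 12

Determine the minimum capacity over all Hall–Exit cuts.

Augment Hall→C3→Lobby→StairB→Exit: bottleneck 4, flow now 4.
Augment Hall→C3→Lobby→StairC→Exit: bottleneck 5, flow now 9.
Augment Hall→StairA→Lobby→StairC→Exit: bottleneck 4, flow now 13.
Augment Hall→StairA→C1→StairC→Exit: bottleneck 2, flow now 15.
No augmenting path remains; maximum flow = 15.
By max-flow min-cut, the minimum cut capacity equals the max flow.
In the residual graph, reachable from Hall: {Hall, C3}.
Min-cut edges: Hall→StairA (6), C3→Lobby (9); capacity 6 + 9 = 15.

15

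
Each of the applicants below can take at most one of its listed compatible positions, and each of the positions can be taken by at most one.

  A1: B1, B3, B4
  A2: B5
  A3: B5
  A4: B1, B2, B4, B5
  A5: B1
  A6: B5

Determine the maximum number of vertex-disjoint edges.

Unit-capacity flow: source→left, listed edges, right→sink; max matching = max flow.
Augmenting path A1→B1 (+1); matched 1.
Augmenting path A2→B5 (+1); matched 2.
Augmenting path A4→B2 (+1); matched 3.
Augmenting path A5→B1→A1→B3 (+1); matched 4.
No augmenting path remains; maximum matching = 4.
König certificate: {A1, A4, A5, B5} is a vertex cover of size 4 (every listed pair touches it), so no matching can be larger.

4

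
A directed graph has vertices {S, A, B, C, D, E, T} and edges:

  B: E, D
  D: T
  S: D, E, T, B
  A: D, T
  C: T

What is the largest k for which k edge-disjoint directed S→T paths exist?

Assign every edge capacity 1; by Menger, the answer equals the max flow.
Path S→T (+1); total 1.
Path S→D→T (+1); total 2.
No residual S→T path; max flow = 2.
Certifying cut of size 2: {D→T, S→T}.

2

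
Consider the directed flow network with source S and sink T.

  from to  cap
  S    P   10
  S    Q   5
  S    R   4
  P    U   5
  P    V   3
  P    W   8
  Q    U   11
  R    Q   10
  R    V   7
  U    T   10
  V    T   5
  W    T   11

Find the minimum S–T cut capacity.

19

Augment S→P→U→T: bottleneck 5, flow now 5.
Augment S→P→V→T: bottleneck 3, flow now 8.
Augment S→P→W→T: bottleneck 2, flow now 10.
Augment S→Q→U→T: bottleneck 5, flow now 15.
Augment S→R→V→T: bottleneck 2, flow now 17.
Augment S→R→V→P→W→T: bottleneck 2, flow now 19. (uses reverse residual edge)
No augmenting path remains; maximum flow = 19.
By max-flow min-cut, the minimum cut capacity equals the max flow.
In the residual graph, reachable from S: {S}.
Min-cut edges: S→P (10), S→Q (5), S→R (4); capacity 10 + 5 + 4 = 19.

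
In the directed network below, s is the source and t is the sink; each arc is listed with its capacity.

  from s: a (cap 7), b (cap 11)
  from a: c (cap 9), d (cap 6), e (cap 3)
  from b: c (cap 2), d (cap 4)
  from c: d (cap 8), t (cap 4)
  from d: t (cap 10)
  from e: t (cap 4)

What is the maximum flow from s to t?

Augment s→a→c→t: bottleneck 4, flow now 4.
Augment s→a→d→t: bottleneck 3, flow now 7.
Augment s→b→d→t: bottleneck 4, flow now 11.
Augment s→b→c→d→t: bottleneck 2, flow now 13.
No augmenting path remains; maximum flow = 13.
In the residual graph, reachable from s: {s, b}.
Min-cut edges: s→a (7), b→c (2), b→d (4); capacity 7 + 2 + 4 = 13.
This cut is saturated, so no flow can exceed 13.

13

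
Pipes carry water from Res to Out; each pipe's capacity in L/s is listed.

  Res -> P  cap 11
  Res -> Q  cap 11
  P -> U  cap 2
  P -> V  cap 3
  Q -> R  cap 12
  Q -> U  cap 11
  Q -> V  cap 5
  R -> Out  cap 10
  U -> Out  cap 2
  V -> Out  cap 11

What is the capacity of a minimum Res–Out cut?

Augment Res→P→U→Out: bottleneck 2, flow now 2.
Augment Res→P→V→Out: bottleneck 3, flow now 5.
Augment Res→Q→R→Out: bottleneck 10, flow now 15.
Augment Res→Q→V→Out: bottleneck 1, flow now 16.
No augmenting path remains; maximum flow = 16.
By max-flow min-cut, the minimum cut capacity equals the max flow.
In the residual graph, reachable from Res: {Res, P}.
Min-cut edges: Res→Q (11), P→U (2), P→V (3); capacity 11 + 2 + 3 = 16.

16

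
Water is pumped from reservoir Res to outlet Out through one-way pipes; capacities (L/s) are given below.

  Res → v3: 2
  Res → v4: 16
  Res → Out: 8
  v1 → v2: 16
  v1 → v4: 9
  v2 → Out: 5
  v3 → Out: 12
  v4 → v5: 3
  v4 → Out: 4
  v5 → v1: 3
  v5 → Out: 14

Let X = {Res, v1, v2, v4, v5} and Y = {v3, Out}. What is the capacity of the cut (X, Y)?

Edges leaving {Res, v1, v2, v4, v5}: Res→v3 (2), Res→Out (8), v2→Out (5), v4→Out (4), v5→Out (14).
Cut capacity = 2 + 8 + 5 + 4 + 14 = 33.

33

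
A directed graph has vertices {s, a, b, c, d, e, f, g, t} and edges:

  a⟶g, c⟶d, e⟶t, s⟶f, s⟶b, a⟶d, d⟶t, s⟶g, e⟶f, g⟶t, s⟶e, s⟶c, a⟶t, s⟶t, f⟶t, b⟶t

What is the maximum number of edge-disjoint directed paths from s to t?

Assign every edge capacity 1; by Menger, the answer equals the max flow.
Path s→t (+1); total 1.
Path s→b→t (+1); total 2.
Path s→e→t (+1); total 3.
Path s→f→t (+1); total 4.
Path s→g→t (+1); total 5.
Path s→c→d→t (+1); total 6.
No residual s→t path; max flow = 6.
Certifying cut of size 6: {s→b, s→c, s→e, s→f, s→g, s→t}.

6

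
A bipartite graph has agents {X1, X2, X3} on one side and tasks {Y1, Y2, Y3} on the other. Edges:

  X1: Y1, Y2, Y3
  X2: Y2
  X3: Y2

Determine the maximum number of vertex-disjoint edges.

2

Unit-capacity flow: source→left, listed edges, right→sink; max matching = max flow.
Augmenting path X1→Y1 (+1); matched 1.
Augmenting path X2→Y2 (+1); matched 2.
No augmenting path remains; maximum matching = 2.
König certificate: {X1, Y2} is a vertex cover of size 2 (every listed pair touches it), so no matching can be larger.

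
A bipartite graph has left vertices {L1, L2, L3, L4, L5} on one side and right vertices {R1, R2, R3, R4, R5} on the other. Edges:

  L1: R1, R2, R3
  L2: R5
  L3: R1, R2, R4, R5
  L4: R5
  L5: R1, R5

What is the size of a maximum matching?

Unit-capacity flow: source→left, listed edges, right→sink; max matching = max flow.
Augmenting path L1→R1 (+1); matched 1.
Augmenting path L2→R5 (+1); matched 2.
Augmenting path L3→R2 (+1); matched 3.
Augmenting path L5→R1→L1→R3 (+1); matched 4.
No augmenting path remains; maximum matching = 4.
König certificate: {L1, L3, L5, R5} is a vertex cover of size 4 (every listed pair touches it), so no matching can be larger.

4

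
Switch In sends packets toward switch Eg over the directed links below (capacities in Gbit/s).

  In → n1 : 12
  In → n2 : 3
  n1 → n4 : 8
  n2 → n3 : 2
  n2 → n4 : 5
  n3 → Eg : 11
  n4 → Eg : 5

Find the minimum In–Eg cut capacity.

7

Augment In→n1→n4→Eg: bottleneck 5, flow now 5.
Augment In→n2→n3→Eg: bottleneck 2, flow now 7.
No augmenting path remains; maximum flow = 7.
By max-flow min-cut, the minimum cut capacity equals the max flow.
In the residual graph, reachable from In: {In, n1, n2, n4}.
Min-cut edges: n2→n3 (2), n4→Eg (5); capacity 2 + 5 = 7.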